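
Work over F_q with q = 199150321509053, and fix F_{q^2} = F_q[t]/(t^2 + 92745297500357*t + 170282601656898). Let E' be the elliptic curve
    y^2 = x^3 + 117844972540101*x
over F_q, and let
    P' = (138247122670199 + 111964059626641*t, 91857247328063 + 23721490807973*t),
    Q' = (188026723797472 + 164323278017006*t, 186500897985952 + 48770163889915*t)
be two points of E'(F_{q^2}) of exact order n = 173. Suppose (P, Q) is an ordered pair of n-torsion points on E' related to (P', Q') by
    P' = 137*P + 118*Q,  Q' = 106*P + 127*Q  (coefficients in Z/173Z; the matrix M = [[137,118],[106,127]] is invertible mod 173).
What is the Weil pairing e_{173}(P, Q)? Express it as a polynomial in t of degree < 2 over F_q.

e_{173}(aP+bQ,cP+dQ) = e_{173}(P,Q)^(ad-bc); with (a,b,c,d)=(137,118,106,127) this gives the det-173 law.
Inverting 47 mod 173: 81. Thus e_{173}(P,Q) = e(P',Q')^{81}.
Build f_{173,P'} and f_{173,Q'} via the 8-bit ladder of 173=10101101_2; evaluate at shifted divisors; quotient in F_{199150321509053^2}.
Result: e(P',Q') = 197141128087215 + 11401305288735*t.
Raise to 81: e(P,Q) = 43929361105960 + 32137690780748*t in mu_{173}.

43929361105960 + 32137690780748*t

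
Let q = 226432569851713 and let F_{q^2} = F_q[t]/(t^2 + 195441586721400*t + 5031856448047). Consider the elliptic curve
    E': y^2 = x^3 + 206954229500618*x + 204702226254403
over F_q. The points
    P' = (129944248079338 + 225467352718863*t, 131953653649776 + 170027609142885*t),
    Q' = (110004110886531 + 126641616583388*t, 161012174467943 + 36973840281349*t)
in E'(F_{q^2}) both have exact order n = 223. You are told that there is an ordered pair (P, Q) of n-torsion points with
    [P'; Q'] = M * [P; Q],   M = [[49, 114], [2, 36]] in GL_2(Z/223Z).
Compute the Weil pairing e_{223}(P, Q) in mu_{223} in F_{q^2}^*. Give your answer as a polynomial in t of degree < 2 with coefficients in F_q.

32926638155091 + 149503565843753*t

The 223-Weil pairing on E[223] over F_{226432569851713} is alternating-bilinear: e_{223}(P',Q') = e_{223}(P,Q)^det(M).
det M = 49*36 - 114*2 = 1536 = 198 (mod 223); 198^{-1} = 107 (mod 223).
n = 223 = (11011111)_2 (8 bits, wt 7); accumulate f_{223,P'}(Q'+S)/f_{223,P'}(S) along the 7-step ladder.
Miller gives e_{223}(P',Q') = 77964120698999 + 19873410425610*t in F_{226432569851713^2}.
(77964120698999 + 19873410425610*t)^{107} mod (226432569851713,f) = 32926638155091 + 149503565843753*t.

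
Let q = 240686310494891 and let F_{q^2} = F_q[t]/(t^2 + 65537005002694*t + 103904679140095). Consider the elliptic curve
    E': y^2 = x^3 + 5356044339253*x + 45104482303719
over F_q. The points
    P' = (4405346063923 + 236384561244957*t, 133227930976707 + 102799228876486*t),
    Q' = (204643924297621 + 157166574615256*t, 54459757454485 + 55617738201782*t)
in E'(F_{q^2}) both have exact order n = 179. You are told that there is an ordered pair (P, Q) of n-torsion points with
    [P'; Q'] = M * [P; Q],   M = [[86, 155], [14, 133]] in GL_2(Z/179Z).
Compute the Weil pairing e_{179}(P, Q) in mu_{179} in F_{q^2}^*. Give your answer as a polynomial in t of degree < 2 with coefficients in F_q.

Since e_{179}(P,P)=e_{179}(Q,Q)=1 and e_{179}(Q,P)=e_{179}(P,Q)^{-1}, expanding e_{179}(86*P + 155*Q,14*P + 133*Q) leaves e(P,Q)^det(M).
Inverting 139 mod 179: 85. Thus e_{179}(P,Q) = e(P',Q')^{85}.
Double-and-add over 10110011: 8-1 doublings, 5-1 additions; each step l_{T,T}/v_{2T} or l_{T,P'}/v at Q'+S for random S.
Result: e(P',Q') = 80256274074225 + 214216593978374*t.
e_{179}(P,Q) = (80256274074225 + 214216593978374*t)^{85} = 30001120759130 + 152097031026481*t.

30001120759130 + 152097031026481*t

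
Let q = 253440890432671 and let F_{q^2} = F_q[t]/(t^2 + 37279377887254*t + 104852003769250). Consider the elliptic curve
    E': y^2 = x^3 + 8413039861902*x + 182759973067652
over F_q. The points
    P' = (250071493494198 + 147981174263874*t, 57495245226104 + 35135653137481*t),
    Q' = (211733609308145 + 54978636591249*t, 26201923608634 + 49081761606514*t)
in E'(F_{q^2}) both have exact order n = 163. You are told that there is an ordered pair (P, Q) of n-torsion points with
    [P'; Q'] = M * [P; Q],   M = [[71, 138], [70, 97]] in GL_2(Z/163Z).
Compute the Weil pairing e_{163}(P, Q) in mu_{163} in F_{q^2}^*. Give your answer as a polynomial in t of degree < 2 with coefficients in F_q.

e_{163} is bilinear + alternating on E[163], so e_{163}(71*P + 138*Q, 70*P + 97*Q) = e_{163}(P,Q)^(71*97-138*70).
So e_{163}(P,Q) = e_{163}(P',Q')^{81}, since 161*81 = 1 mod 163.
n = 163 = (10100011)_2 (8 bits, wt 4); accumulate f_{163,P'}(Q'+S)/f_{163,P'}(S) along the 7-step ladder.
The quotient is 234825749672796 + 145142396929172*t.
e_{163}(P,Q) = (234825749672796 + 145142396929172*t)^{81} = 54697481927665 + 198418724294760*t.

54697481927665 + 198418724294760*t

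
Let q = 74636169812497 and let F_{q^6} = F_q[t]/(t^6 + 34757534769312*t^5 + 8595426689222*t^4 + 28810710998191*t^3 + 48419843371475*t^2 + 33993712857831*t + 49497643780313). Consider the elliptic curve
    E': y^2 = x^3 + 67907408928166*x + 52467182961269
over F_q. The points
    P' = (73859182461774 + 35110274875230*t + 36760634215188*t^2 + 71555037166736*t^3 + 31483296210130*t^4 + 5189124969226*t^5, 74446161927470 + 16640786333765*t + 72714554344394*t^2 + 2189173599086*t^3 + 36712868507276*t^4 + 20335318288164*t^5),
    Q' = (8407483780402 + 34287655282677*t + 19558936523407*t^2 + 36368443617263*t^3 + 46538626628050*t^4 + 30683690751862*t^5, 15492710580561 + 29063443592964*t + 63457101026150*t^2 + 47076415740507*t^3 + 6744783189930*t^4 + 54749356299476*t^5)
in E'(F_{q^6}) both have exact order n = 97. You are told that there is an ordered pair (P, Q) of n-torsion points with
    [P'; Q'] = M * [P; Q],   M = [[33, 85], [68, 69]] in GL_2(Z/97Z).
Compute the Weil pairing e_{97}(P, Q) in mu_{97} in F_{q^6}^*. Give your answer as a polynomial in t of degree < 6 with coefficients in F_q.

56092163263513 + 16528849202140*t + 44894721950581*t^2 + 42369316597845*t^3 + 40911406455894*t^4 + 48115077953212*t^5

Since e_{97}(P,P)=e_{97}(Q,Q)=1 and e_{97}(Q,P)=e_{97}(P,Q)^{-1}, expanding e_{97}(33*P + 85*Q,68*P + 69*Q) leaves e(P,Q)^det(M).
33*69 - 85*68 = -3503; reduced mod 97: det = 86, inverse 44.
7-bit Miller (1100001) on E'/F_{74636169812497} with a'=67907408928166, b'=52467182961269: accumulate tangent/chord ratios at Q'+S and P'+S'.
e_{97}(P',Q') = 20949638437509 + 52621643347040*t + 74537495323420*t^2 + 42973669030034*t^3 + 18914647227145*t^4 + 9825059109472*t^5.
e_{97}(P,Q) = (20949638437509 + 52621643347040*t + 74537495323420*t^2 + 42973669030034*t^3 + 18914647227145*t^4 + 9825059109472*t^5)^{44} = 56092163263513 + 16528849202140*t + 44894721950581*t^2 + 42369316597845*t^3 + 40911406455894*t^4 + 48115077953212*t^5.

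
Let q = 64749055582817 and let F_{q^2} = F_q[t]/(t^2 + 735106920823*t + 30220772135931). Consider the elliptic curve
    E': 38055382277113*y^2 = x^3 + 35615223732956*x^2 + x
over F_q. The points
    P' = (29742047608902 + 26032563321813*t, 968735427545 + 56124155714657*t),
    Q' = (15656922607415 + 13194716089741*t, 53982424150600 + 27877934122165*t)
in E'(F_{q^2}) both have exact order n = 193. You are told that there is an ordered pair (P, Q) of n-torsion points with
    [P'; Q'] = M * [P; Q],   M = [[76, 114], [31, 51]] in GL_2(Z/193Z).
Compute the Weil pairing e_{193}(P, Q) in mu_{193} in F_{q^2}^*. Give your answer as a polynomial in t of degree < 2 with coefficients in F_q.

52078815122427 + 56105060487762*t

The 193-Weil pairing on E[193] over F_{64749055582817} is alternating-bilinear: e_{193}(P',Q') = e_{193}(P,Q)^det(M).
So e_{193}(P,Q) = e_{193}(P',Q')^{57}, since 149*57 = 1 mod 193.
(x,y)|->(31826125830808x+24552529313906,31826125830808y) sends E' to y^2=x^3+3527605197287*x+2530543309265.
Miller loop for e_{193} over F_{64749055582817^2}: bits of 193 = 11000001; 7 double steps + 2 add steps, l/v at each.
Miller gives e_{193}(P',Q') = 28551731898589 + 61555864788165*t in F_{64749055582817^2}.
(28551731898589 + 61555864788165*t)^{57} mod (64749055582817,f) = 52078815122427 + 56105060487762*t.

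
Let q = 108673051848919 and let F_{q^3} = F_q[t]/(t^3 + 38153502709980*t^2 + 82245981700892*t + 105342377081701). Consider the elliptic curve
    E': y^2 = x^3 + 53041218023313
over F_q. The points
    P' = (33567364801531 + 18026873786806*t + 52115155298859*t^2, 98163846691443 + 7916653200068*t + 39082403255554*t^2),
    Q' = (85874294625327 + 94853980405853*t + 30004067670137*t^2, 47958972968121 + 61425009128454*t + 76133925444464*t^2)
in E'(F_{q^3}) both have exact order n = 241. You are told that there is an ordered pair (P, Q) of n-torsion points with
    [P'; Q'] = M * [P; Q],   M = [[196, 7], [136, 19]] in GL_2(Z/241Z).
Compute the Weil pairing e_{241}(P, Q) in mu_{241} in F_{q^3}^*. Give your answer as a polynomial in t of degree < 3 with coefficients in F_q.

51618708662085 + 26330788145443*t + 48333522165229*t^2

e_{241}(aP+bQ,cP+dQ) = e_{241}(P,Q)^(ad-bc); with (a,b,c,d)=(196,7,136,19) this gives the det-241 law.
Hence e(P,Q) = e(P',Q')^{2} where 2 = 121^{-1} mod 241.
Double-and-add over 11110001: 8-1 doublings, 5-1 additions; each step l_{T,T}/v_{2T} or l_{T,P'}/v at Q'+S for random S.
f_P(D_Q)/f_Q(D_P) = 11025052410259 + 47468851319599*t + 69764225354291*t^2.
Raise to 2: e(P,Q) = 51618708662085 + 26330788145443*t + 48333522165229*t^2 in mu_{241}.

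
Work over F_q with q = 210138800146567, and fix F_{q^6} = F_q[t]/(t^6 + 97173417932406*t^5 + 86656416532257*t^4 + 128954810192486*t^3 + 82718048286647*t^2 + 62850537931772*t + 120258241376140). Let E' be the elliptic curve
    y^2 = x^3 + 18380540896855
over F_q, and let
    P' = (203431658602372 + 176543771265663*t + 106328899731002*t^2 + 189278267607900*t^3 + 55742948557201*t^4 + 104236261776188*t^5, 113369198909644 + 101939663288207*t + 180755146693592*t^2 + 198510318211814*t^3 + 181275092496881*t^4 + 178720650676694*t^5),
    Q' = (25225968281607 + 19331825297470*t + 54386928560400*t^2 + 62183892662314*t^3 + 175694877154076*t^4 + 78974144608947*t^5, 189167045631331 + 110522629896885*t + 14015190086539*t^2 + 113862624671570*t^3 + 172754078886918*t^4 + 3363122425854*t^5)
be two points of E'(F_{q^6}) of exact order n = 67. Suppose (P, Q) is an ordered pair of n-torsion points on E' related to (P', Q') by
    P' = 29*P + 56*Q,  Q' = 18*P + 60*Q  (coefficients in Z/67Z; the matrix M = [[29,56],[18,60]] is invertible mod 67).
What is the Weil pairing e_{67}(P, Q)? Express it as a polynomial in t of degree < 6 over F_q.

106750320007169 + 174399295132023*t + 17769122298115*t^2 + 19523626859743*t^3 + 47578694508875*t^4 + 158691967919031*t^5

e_{67}(aP+bQ,cP+dQ) = e_{67}(P,Q)^(ad-bc); with (a,b,c,d)=(29,56,18,60) this gives the det-67 law.
Inverting 62 mod 67: 40. Thus e_{67}(P,Q) = e(P',Q')^{40}.
Double-and-add over 1000011: 7-1 doublings, 3-1 additions; each step l_{T,T}/v_{2T} or l_{T,P'}/v at Q'+S for random S.
The quotient is 189611390009379 + 177980941053809*t + 76027246465465*t^2 + 198216235817048*t^3 + 28621340077383*t^4 + 171229737306763*t^5.
(189611390009379 + 177980941053809*t + 76027246465465*t^2 + 198216235817048*t^3 + 28621340077383*t^4 + 171229737306763*t^5)^{40} mod (210138800146567,f) = 106750320007169 + 174399295132023*t + 17769122298115*t^2 + 19523626859743*t^3 + 47578694508875*t^4 + 158691967919031*t^5.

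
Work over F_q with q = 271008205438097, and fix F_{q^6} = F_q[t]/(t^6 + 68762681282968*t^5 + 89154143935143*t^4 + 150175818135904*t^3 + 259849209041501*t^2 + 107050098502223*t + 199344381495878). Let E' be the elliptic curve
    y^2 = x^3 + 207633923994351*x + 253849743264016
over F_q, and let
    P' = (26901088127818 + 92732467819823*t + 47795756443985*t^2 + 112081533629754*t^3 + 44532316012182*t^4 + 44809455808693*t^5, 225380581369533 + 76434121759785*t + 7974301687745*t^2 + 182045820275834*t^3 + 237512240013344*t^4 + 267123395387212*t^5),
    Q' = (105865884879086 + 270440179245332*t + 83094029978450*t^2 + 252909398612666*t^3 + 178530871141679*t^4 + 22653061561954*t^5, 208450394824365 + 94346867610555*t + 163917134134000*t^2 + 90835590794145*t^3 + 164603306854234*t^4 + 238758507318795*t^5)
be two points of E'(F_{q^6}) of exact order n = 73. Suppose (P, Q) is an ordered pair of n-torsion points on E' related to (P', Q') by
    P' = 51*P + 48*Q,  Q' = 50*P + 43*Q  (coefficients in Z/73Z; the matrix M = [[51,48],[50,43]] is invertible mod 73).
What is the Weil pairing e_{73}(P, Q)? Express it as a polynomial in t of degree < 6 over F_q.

e_{73}(aP+bQ,cP+dQ) = e_{73}(P,Q)^(ad-bc); with (a,b,c,d)=(51,48,50,43) this gives the det-73 law.
Hence e(P,Q) = e(P',Q')^{67} where 67 = 12^{-1} mod 73.
7-bit Miller (1001001) on E'/F_{271008205438097} with a'=207633923994351, b'=253849743264016: accumulate tangent/chord ratios at Q'+S and P'+S'.
Miller gives e_{73}(P',Q') = 204188003366133 + 32831427297969*t + 11653883426612*t^2 + 185413183491364*t^3 + 165092356876782*t^4 + 243103020220899*t^5 in F_{271008205438097^6}.
(204188003366133 + 32831427297969*t + 11653883426612*t^2 + 185413183491364*t^3 + 165092356876782*t^4 + 243103020220899*t^5)^{67} mod (271008205438097,f) = 32847578831903 + 111688152366477*t + 71461185616746*t^2 + 95760252423280*t^3 + 55872029395245*t^4 + 215257471755252*t^5.

32847578831903 + 111688152366477*t + 71461185616746*t^2 + 95760252423280*t^3 + 55872029395245*t^4 + 215257471755252*t^5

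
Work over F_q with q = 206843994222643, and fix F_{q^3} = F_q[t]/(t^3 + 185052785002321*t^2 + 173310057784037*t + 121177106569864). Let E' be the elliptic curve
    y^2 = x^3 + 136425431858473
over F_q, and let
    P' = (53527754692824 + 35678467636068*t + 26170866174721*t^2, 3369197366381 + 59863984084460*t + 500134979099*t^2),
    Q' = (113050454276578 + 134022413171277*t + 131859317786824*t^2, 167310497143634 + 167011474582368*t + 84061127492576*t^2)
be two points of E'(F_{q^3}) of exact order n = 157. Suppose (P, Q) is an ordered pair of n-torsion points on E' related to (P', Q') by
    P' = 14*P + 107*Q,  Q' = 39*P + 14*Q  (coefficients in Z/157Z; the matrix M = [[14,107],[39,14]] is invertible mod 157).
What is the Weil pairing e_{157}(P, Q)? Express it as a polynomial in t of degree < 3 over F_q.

79645684794745 + 168506005737469*t + 49866166202598*t^2

The 157-Weil pairing on E[157] over F_{206843994222643} is alternating-bilinear: e_{157}(P',Q') = e_{157}(P,Q)^det(M).
det(M) mod 157 = 105; its inverse in (Z/157)^* is 3 (check: 105*3 mod 157 = 1).
Build f_{157,P'} and f_{157,Q'} via the 8-bit ladder of 157=10011101_2; evaluate at shifted divisors; quotient in F_{206843994222643^3}.
The quotient is 24270731455571 + 44697781568524*t + 36341657232276*t^2.
Thus e_{157}(P,Q) = 79645684794745 + 168506005737469*t + 49866166202598*t^2.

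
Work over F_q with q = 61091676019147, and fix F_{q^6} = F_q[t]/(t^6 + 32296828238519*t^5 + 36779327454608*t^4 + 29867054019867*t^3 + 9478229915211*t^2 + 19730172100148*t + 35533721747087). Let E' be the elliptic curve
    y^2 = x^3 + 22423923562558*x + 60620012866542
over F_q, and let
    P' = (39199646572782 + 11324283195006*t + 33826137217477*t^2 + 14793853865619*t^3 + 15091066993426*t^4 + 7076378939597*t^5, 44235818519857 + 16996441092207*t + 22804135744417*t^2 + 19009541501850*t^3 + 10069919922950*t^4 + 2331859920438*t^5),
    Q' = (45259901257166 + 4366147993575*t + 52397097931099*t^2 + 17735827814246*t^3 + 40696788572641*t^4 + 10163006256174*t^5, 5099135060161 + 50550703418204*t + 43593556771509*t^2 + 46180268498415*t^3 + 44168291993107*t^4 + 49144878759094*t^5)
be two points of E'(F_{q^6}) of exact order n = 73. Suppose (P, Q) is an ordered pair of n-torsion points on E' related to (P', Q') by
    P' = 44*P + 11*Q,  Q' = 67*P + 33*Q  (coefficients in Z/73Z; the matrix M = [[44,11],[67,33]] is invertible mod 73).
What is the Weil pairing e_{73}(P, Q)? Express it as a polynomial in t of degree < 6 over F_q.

e_{73}(aP+bQ,cP+dQ) = e_{73}(P,Q)^(ad-bc); with (a,b,c,d)=(44,11,67,33) this gives the det-73 law.
Inverting 58 mod 73: 34. Thus e_{73}(P,Q) = e(P',Q')^{34}.
Miller loop for e_{73} over F_{61091676019147^6}: bits of 73 = 1001001; 6 double steps + 2 add steps, l/v at each.
So e_{73}(P',Q') = 18479385165705 + 29403983675743*t + 8366792381668*t^2 + 18527743450935*t^3 + 21507666125454*t^4 + 32332964798870*t^5.
Thus e_{73}(P,Q) = 3106127680070 + 40549481836084*t + 3282661148333*t^2 + 43562048371604*t^3 + 27456656411945*t^4 + 58086125468902*t^5.

3106127680070 + 40549481836084*t + 3282661148333*t^2 + 43562048371604*t^3 + 27456656411945*t^4 + 58086125468902*t^5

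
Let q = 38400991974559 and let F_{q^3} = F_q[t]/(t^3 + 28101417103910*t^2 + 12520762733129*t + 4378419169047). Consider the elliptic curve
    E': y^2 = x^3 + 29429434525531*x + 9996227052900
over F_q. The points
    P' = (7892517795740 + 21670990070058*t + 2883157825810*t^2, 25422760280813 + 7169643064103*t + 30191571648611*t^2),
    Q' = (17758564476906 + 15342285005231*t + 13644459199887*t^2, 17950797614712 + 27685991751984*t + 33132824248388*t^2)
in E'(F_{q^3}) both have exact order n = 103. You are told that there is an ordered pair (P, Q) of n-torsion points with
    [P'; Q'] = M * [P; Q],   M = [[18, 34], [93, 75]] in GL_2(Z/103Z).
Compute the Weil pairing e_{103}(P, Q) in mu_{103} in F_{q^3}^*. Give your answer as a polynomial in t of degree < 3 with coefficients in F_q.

Alternating bilinearity on E[103] (values in mu_{103} in F_{38400991974559^3}) gives e(P',Q') = e(P,Q)^det(M).
det M = 18*75 - 34*93 = -1812 = 42 (mod 103); 42^{-1} = 27 (mod 103).
Double-and-add over 1100111: 7-1 doublings, 5-1 additions; each step l_{T,T}/v_{2T} or l_{T,P'}/v at Q'+S for random S.
The quotient is 475594458474 + 13085408203384*t + 23812739179997*t^2.
Hence e(P,Q) = 9599020953190 + 32326483311388*t + 17343790426483*t^2 in F_{38400991974559^3}^*.

9599020953190 + 32326483311388*t + 17343790426483*t^2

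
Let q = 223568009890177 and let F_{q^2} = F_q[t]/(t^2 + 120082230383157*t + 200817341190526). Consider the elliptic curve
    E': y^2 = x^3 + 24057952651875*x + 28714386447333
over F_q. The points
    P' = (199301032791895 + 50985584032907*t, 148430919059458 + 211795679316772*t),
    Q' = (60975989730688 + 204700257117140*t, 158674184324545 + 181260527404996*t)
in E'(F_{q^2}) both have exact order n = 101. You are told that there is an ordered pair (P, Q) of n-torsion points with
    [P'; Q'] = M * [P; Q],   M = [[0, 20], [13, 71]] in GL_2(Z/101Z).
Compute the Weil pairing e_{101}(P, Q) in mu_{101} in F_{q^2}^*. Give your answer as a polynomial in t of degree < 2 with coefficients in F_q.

65059510007509 + 75149873960045*t

Alternating bilinearity on E[101] (values in mu_{101} in F_{223568009890177^2}) gives e(P',Q') = e(P,Q)^det(M).
det(M) mod 101 = 43; its inverse in (Z/101)^* is 47 (check: 43*47 mod 101 = 1).
n = 101 = (1100101)_2 (7 bits, wt 4); accumulate f_{101,P'}(Q'+S)/f_{101,P'}(S) along the 6-step ladder.
e_{101}(P',Q') = 134139354610667 + 42762843614037*t.
Finally e_{101}(P,Q) = 65059510007509 + 75149873960045*t.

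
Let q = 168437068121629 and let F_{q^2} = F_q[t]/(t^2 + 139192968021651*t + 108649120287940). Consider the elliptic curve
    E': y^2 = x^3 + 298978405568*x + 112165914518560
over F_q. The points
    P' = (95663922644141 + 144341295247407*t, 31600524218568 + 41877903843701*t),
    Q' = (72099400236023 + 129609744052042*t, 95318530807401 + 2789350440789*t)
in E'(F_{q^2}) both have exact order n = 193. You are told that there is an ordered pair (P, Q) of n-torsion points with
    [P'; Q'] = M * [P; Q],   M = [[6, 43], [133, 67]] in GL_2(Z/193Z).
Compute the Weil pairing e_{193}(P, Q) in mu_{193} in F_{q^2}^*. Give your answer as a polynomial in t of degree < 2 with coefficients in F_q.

e_{193} is bilinear + alternating on E[193], so e_{193}(6*P + 43*Q, 133*P + 67*Q) = e_{193}(P,Q)^(6*67-43*133).
Inverting 87 mod 193: 71. Thus e_{193}(P,Q) = e(P',Q')^{71}.
Run Miller on y^2=x^3+298978405568*x+112165914518560 over F_{168437068121629}: ladder 11000001 (8 bits); e = f_P(D_Q)/f_Q(D_P).
The quotient is 132270034681878 + 158830649070745*t.
Thus e_{193}(P,Q) = 112931785006583 + 16449631881711*t.

112931785006583 + 16449631881711*t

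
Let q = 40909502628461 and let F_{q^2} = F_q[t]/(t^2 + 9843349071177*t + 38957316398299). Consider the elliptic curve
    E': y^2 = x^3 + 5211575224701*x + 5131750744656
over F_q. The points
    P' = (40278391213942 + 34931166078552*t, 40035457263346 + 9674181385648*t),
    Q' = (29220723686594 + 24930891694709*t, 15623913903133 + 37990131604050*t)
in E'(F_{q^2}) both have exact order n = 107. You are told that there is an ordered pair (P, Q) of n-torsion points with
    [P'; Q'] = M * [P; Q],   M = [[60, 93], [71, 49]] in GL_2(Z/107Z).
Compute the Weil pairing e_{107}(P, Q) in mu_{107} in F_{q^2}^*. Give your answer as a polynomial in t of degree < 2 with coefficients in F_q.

12430984505577 + 5387729539614*t

Since e_{107}(P,P)=e_{107}(Q,Q)=1 and e_{107}(Q,P)=e_{107}(P,Q)^{-1}, expanding e_{107}(60*P + 93*Q,71*P + 49*Q) leaves e(P,Q)^det(M).
Hence e(P,Q) = e(P',Q')^{77} where 77 = 82^{-1} mod 107.
Miller loop for e_{107} over F_{40909502628461^2}: bits of 107 = 1101011; 6 double steps + 4 add steps, l/v at each.
Result: e(P',Q') = 11209859879803 + 29797821916993*t.
Hence e(P,Q) = 12430984505577 + 5387729539614*t in F_{40909502628461^2}^*.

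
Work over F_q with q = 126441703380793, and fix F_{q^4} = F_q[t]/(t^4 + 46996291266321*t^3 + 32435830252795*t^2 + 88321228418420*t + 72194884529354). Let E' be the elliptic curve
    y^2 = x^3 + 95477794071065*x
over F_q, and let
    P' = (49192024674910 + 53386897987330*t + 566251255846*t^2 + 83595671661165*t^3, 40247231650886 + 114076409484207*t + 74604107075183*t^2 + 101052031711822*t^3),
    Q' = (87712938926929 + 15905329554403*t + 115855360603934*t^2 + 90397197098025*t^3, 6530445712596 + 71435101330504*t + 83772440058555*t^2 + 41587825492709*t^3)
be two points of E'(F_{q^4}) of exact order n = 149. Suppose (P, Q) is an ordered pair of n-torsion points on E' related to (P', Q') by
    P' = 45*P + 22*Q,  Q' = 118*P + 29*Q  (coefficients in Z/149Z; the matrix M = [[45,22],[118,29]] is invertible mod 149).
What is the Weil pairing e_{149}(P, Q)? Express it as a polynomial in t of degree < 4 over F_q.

104421793405126 + 9873776865655*t + 101871145753072*t^2 + 42400833832100*t^3

Since e_{149}(P,P)=e_{149}(Q,Q)=1 and e_{149}(Q,P)=e_{149}(P,Q)^{-1}, expanding e_{149}(45*P + 22*Q,118*P + 29*Q) leaves e(P,Q)^det(M).
Inverting 50 mod 149: 3. Thus e_{149}(P,Q) = e(P',Q')^{3}.
Run Miller on y^2=x^3+95477794071065*x over F_{126441703380793}: ladder 10010101 (8 bits); e = f_P(D_Q)/f_Q(D_P).
e_{149}(P',Q') = 104353938074869 + 124346764800707*t + 77555780804171*t^2 + 13700247893006*t^3.
e_{149}(P,Q) = (104353938074869 + 124346764800707*t + 77555780804171*t^2 + 13700247893006*t^3)^{3} = 104421793405126 + 9873776865655*t + 101871145753072*t^2 + 42400833832100*t^3.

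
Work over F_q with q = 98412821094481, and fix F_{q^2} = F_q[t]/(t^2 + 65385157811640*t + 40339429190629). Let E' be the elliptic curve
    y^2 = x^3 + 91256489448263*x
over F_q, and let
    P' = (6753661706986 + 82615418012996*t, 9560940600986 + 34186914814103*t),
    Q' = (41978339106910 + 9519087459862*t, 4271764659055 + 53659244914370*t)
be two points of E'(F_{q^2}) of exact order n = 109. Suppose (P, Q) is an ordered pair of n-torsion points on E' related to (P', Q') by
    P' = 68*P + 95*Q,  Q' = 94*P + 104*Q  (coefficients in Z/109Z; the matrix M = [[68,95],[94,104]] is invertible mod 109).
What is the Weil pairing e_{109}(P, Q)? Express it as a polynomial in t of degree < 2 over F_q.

2707642005201 + 27991346441968*t

e_{109}(aP+bQ,cP+dQ) = e_{109}(P,Q)^(ad-bc); with (a,b,c,d)=(68,95,94,104) this gives the det-109 law.
Inverting 104 mod 109: 87. Thus e_{109}(P,Q) = e(P',Q')^{87}.
Double-and-add over 1101101: 7-1 doublings, 5-1 additions; each step l_{T,T}/v_{2T} or l_{T,P'}/v at Q'+S for random S.
The quotient is 67403956478455 + 1778507795385*t.
e_{109}(P,Q) = (67403956478455 + 1778507795385*t)^{87} = 2707642005201 + 27991346441968*t.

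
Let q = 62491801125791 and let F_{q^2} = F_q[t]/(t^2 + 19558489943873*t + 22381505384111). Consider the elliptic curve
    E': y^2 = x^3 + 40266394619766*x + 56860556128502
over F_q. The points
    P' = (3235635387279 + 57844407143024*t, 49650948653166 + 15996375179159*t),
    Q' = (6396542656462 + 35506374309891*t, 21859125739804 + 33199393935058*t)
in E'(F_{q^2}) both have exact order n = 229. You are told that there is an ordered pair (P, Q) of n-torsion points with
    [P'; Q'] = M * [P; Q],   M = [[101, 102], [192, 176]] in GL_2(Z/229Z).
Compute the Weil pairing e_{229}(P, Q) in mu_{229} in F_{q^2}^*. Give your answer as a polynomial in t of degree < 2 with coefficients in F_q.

e_{229} is bilinear + alternating on E[229], so e_{229}(101*P + 102*Q, 192*P + 176*Q) = e_{229}(P,Q)^(101*176-102*192).
So e_{229}(P,Q) = e_{229}(P',Q')^{105}, since 24*105 = 1 mod 229.
Build f_{229,P'} and f_{229,Q'} via the 8-bit ladder of 229=11100101_2; evaluate at shifted divisors; quotient in F_{62491801125791^2}.
So e_{229}(P',Q') = 44977419581988 + 45070892514241*t.
Finally e_{229}(P,Q) = 43191486980165 + 3682445680426*t.

43191486980165 + 3682445680426*t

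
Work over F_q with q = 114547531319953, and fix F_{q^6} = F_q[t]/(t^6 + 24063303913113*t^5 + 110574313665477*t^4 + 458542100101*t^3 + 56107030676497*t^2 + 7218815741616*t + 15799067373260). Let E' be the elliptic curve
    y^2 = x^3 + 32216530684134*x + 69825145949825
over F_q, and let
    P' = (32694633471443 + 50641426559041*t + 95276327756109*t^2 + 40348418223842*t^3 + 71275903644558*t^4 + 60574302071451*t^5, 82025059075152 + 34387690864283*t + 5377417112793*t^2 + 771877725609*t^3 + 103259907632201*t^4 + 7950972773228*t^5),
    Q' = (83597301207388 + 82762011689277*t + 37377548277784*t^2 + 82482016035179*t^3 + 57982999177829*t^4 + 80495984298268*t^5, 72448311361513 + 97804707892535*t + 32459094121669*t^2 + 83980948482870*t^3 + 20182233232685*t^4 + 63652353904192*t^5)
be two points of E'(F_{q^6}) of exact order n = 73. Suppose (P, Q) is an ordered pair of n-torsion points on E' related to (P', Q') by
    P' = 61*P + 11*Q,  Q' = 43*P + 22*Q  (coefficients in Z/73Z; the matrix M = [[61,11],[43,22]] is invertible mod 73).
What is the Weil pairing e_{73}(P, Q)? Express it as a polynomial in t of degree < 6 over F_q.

96652311552269 + 55073551807283*t + 7036335405600*t^2 + 96977391145759*t^3 + 17896858188430*t^4 + 53824673927448*t^5

Since e_{73}(P,P)=e_{73}(Q,Q)=1 and e_{73}(Q,P)=e_{73}(P,Q)^{-1}, expanding e_{73}(61*P + 11*Q,43*P + 22*Q) leaves e(P,Q)^det(M).
det M = 61*22 - 11*43 = 869 = 66 (mod 73); 66^{-1} = 52 (mod 73).
Miller loop for e_{73} over F_{114547531319953^6}: bits of 73 = 1001001; 6 double steps + 2 add steps, l/v at each.
The quotient is 60146821009923 + 23494156767003*t + 107172839009007*t^2 + 80088767520339*t^3 + 3873641046959*t^4 + 31354567229660*t^5.
Raise to 52: e(P,Q) = 96652311552269 + 55073551807283*t + 7036335405600*t^2 + 96977391145759*t^3 + 17896858188430*t^4 + 53824673927448*t^5 in mu_{73}.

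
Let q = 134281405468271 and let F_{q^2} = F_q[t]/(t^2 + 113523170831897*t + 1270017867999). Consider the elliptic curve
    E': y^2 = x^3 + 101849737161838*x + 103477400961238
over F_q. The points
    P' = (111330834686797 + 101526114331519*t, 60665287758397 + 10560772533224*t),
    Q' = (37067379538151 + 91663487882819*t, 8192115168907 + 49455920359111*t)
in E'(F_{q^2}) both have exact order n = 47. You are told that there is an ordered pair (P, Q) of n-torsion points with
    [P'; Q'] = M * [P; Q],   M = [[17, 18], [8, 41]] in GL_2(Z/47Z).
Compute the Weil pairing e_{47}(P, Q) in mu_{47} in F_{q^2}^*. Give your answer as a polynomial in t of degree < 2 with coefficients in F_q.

The 47-Weil pairing on E[47] over F_{134281405468271} is alternating-bilinear: e_{47}(P',Q') = e_{47}(P,Q)^det(M).
det M = 17*41 - 18*8 = 553 = 36 (mod 47); 36^{-1} = 17 (mod 47).
Run Miller on y^2=x^3+101849737161838*x+103477400961238 over F_{134281405468271}: ladder 101111 (6 bits); e = f_P(D_Q)/f_Q(D_P).
The quotient is 16847522099948 + 6840635450782*t.
Hence e(P,Q) = 113562490150378 + 87348437868448*t in F_{134281405468271^2}^*.

113562490150378 + 87348437868448*t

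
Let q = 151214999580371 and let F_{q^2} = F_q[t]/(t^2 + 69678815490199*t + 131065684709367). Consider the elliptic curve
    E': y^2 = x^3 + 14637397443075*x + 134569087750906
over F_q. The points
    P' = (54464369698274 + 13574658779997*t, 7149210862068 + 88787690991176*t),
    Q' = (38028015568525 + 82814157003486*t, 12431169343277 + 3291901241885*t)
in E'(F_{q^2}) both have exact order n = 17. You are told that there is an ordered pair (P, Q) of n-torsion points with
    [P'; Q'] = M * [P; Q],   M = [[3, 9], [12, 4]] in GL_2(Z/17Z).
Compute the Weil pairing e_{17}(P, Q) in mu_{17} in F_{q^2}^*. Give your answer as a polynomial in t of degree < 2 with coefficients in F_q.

61108569143199 + 41554418056171*t

Under M = [[3,9],[12,4]] in GL_2(Z/17), e_{17}(P',Q') = e_{17}(P,Q)^(3*4-9*12 mod 17).
Inverting 6 mod 17: 3. Thus e_{17}(P,Q) = e(P',Q')^{3}.
n = 17 = (10001)_2 (5 bits, wt 2); accumulate f_{17,P'}(Q'+S)/f_{17,P'}(S) along the 4-step ladder.
e_{17}(P',Q') = 57323667554693 + 43578008628839*t.
Raise to 3: e(P,Q) = 61108569143199 + 41554418056171*t in mu_{17}.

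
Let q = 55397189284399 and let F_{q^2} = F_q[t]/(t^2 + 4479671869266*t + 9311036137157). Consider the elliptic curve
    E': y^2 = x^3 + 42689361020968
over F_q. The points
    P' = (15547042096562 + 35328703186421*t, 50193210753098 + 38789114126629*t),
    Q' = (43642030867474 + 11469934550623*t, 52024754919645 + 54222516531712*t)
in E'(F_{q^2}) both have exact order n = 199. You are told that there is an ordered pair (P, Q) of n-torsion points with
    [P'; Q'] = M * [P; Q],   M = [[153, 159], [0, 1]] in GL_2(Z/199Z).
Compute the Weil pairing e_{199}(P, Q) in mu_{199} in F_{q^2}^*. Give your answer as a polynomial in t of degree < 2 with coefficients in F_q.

Since e_{199}(P,P)=e_{199}(Q,Q)=1 and e_{199}(Q,P)=e_{199}(P,Q)^{-1}, expanding e_{199}(153*P + 159*Q,1*Q) leaves e(P,Q)^det(M).
So e_{199}(P,Q) = e_{199}(P',Q')^{186}, since 153*186 = 1 mod 199.
Build f_{199,P'} and f_{199,Q'} via the 8-bit ladder of 199=11000111_2; evaluate at shifted divisors; quotient in F_{55397189284399^2}.
f_P(D_Q)/f_Q(D_P) = 37793642957262 + 40061402510288*t.
(37793642957262 + 40061402510288*t)^{186} mod (55397189284399,f) = 6710582833018 + 21350154306875*t.

6710582833018 + 21350154306875*t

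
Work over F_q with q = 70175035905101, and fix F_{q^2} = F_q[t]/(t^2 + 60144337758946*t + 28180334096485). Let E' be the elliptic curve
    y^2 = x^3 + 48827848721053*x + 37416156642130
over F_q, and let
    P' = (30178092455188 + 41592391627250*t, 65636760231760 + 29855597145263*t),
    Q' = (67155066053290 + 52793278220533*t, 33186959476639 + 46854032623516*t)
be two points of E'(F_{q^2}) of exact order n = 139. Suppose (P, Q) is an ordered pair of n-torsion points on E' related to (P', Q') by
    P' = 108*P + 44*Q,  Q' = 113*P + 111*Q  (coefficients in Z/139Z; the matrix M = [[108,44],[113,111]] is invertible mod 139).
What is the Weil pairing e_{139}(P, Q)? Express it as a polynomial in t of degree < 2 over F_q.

55282032022160 + 45277504972179*t

Since e_{139}(P,P)=e_{139}(Q,Q)=1 and e_{139}(Q,P)=e_{139}(P,Q)^{-1}, expanding e_{139}(108*P + 44*Q,113*P + 111*Q) leaves e(P,Q)^det(M).
det M = 108*111 - 44*113 = 7016 = 66 (mod 139); 66^{-1} = 99 (mod 139).
n = 139 = (10001011)_2 (8 bits, wt 4); accumulate f_{139,P'}(Q'+S)/f_{139,P'}(S) along the 7-step ladder.
The quotient is 31391583785382 + 20461999352795*t.
Thus e_{139}(P,Q) = 55282032022160 + 45277504972179*t.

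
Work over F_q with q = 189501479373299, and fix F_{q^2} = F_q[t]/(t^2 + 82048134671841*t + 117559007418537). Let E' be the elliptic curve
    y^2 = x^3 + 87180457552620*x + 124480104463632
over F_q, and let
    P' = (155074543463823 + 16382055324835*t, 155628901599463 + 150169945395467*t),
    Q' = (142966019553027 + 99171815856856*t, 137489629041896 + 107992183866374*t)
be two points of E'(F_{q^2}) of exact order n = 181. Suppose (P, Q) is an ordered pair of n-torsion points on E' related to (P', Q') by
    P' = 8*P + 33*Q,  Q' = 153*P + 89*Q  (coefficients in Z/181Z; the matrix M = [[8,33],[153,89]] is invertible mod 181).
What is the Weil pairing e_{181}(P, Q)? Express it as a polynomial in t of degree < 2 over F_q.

Since e_{181}(P,P)=e_{181}(Q,Q)=1 and e_{181}(Q,P)=e_{181}(P,Q)^{-1}, expanding e_{181}(8*P + 33*Q,153*P + 89*Q) leaves e(P,Q)^det(M).
8*89 - 33*153 = -4337; reduced mod 181: det = 7, inverse 26.
Build f_{181,P'} and f_{181,Q'} via the 8-bit ladder of 181=10110101_2; evaluate at shifted divisors; quotient in F_{189501479373299^2}.
f_P(D_Q)/f_Q(D_P) = 27979141229070 + 131393955091013*t.
Finally e_{181}(P,Q) = 52125519933762 + 182120149860300*t.

52125519933762 + 182120149860300*t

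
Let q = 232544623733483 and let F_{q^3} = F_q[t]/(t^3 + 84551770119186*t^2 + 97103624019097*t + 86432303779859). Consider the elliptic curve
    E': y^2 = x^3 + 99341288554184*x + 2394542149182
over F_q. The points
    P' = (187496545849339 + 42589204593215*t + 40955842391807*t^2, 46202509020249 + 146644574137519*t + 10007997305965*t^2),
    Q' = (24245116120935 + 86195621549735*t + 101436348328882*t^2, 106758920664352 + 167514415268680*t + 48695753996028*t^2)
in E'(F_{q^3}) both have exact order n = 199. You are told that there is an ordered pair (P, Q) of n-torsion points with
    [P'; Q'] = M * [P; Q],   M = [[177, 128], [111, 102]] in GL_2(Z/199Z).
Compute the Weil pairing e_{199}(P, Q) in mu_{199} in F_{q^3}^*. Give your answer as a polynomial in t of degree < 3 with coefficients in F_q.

21027141457677 + 128522933014716*t + 190129666710307*t^2

Under M = [[177,128],[111,102]] in GL_2(Z/199), e_{199}(P',Q') = e_{199}(P,Q)^(177*102-128*111 mod 199).
177*102 - 128*111 = 3846; reduced mod 199: det = 65, inverse 49.
n = 199 = (11000111)_2 (8 bits, wt 5); accumulate f_{199,P'}(Q'+S)/f_{199,P'}(S) along the 7-step ladder.
f_P(D_Q)/f_Q(D_P) = 25105107315720 + 91705094770400*t + 155653443030017*t^2.
Hence e(P,Q) = 21027141457677 + 128522933014716*t + 190129666710307*t^2 in F_{232544623733483^3}^*.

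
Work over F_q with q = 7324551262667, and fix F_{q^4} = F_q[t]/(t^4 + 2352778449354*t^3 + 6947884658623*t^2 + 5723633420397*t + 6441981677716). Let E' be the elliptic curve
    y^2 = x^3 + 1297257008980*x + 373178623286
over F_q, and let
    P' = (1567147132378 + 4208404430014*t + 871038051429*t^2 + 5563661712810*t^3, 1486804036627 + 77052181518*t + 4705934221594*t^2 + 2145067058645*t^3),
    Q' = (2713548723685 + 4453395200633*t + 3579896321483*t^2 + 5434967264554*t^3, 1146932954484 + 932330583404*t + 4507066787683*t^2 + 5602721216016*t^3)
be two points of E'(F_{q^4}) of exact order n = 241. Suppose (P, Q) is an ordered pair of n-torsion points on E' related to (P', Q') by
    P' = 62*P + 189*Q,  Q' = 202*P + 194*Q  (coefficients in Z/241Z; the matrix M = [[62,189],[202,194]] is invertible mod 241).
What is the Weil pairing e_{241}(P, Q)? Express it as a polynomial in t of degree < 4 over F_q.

622242265977 + 3958066821417*t + 4676688250354*t^2 + 1721370442494*t^3

e_{241} is bilinear + alternating on E[241], so e_{241}(62*P + 189*Q, 202*P + 194*Q) = e_{241}(P,Q)^(62*194-189*202).
Inverting 119 mod 241: 160. Thus e_{241}(P,Q) = e(P',Q')^{160}.
Run Miller on y^2=x^3+1297257008980*x+373178623286 over F_{7324551262667}: ladder 11110001 (8 bits); e = f_P(D_Q)/f_Q(D_P).
e_{241}(P',Q') = 5487801050695 + 6671699339405*t + 1640071172208*t^2 + 1356677360578*t^3.
(5487801050695 + 6671699339405*t + 1640071172208*t^2 + 1356677360578*t^3)^{160} mod (7324551262667,f) = 622242265977 + 3958066821417*t + 4676688250354*t^2 + 1721370442494*t^3.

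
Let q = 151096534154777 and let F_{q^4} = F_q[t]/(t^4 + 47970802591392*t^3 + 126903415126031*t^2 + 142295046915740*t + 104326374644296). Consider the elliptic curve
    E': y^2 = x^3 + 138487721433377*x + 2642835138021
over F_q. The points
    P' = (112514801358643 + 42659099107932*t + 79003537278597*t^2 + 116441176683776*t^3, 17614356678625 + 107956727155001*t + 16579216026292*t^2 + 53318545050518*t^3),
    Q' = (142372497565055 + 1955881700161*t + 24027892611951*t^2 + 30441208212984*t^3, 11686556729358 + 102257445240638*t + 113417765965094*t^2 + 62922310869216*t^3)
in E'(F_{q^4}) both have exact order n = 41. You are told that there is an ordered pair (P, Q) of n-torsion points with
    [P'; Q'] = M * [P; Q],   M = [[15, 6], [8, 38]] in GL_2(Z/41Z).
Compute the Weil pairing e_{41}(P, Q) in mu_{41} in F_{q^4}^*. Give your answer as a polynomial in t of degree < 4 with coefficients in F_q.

113429571490804 + 112823458873422*t + 19364169812987*t^2 + 18718866823170*t^3

e_{41}(aP+bQ,cP+dQ) = e_{41}(P,Q)^(ad-bc); with (a,b,c,d)=(15,6,8,38) this gives the det-41 law.
Hence e(P,Q) = e(P',Q')^{26} where 26 = 30^{-1} mod 41.
n = 41 = (101001)_2 (6 bits, wt 3); accumulate f_{41,P'}(Q'+S)/f_{41,P'}(S) along the 5-step ladder.
So e_{41}(P',Q') = 6233714207006 + 38072945761804*t + 125481141921790*t^2 + 114916881270067*t^3.
(6233714207006 + 38072945761804*t + 125481141921790*t^2 + 114916881270067*t^3)^{26} mod (151096534154777,f) = 113429571490804 + 112823458873422*t + 19364169812987*t^2 + 18718866823170*t^3.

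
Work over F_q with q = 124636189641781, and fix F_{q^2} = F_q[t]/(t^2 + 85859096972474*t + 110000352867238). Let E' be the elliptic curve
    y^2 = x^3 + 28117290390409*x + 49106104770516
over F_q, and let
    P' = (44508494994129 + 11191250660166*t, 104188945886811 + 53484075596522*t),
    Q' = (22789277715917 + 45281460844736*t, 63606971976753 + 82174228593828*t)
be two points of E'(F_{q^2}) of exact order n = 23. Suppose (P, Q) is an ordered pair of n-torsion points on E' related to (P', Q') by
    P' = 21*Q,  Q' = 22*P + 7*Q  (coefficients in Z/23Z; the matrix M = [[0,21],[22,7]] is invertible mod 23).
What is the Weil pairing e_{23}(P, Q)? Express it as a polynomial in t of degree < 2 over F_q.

37186689286318 + 7280265598924*t

e_{23}(aP+bQ,cP+dQ) = e_{23}(P,Q)^(ad-bc); with (a,b,c,d)=(0,21,22,7) this gives the det-23 law.
So e_{23}(P,Q) = e_{23}(P',Q')^{11}, since 21*11 = 1 mod 23.
n = 23 = (10111)_2 (5 bits, wt 4); accumulate f_{23,P'}(Q'+S)/f_{23,P'}(S) along the 4-step ladder.
Result: e(P',Q') = 122634795605686 + 98155035309897*t.
Hence e(P,Q) = 37186689286318 + 7280265598924*t in F_{124636189641781^2}^*.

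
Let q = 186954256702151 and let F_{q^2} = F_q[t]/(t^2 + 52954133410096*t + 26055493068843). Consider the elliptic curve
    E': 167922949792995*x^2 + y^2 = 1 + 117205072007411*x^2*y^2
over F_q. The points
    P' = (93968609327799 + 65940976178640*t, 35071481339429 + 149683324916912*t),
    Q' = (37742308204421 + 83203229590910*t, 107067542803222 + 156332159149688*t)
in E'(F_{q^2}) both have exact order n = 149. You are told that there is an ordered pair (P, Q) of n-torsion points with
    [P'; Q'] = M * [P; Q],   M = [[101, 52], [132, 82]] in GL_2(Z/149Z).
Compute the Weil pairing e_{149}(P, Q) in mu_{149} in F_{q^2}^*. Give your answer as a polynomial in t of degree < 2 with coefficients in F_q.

e_{149}(aP+bQ,cP+dQ) = e_{149}(P,Q)^(ad-bc); with (a,b,c,d)=(101,52,132,82) this gives the det-149 law.
Inverting 77 mod 149: 60. Thus e_{149}(P,Q) = e(P',Q')^{60}.
Edwards->Montgomery: u=(1+y)/(1-y), v=u/x -> 112762184973672v^2=u^3+183104822907312u^2+u; then x_W=12679469446396u+109839422534118: y^2=x^3+99484872221778*x+40189068141626.
n = 149 = (10010101)_2 (8 bits, wt 4); accumulate f_{149,P'}(Q'+S)/f_{149,P'}(S) along the 7-step ladder.
Result: e(P',Q') = 90936808589340 + 28477209578950*t.
Raise to 60: e(P,Q) = 166944193895883 + 172258324761234*t in mu_{149}.

166944193895883 + 172258324761234*t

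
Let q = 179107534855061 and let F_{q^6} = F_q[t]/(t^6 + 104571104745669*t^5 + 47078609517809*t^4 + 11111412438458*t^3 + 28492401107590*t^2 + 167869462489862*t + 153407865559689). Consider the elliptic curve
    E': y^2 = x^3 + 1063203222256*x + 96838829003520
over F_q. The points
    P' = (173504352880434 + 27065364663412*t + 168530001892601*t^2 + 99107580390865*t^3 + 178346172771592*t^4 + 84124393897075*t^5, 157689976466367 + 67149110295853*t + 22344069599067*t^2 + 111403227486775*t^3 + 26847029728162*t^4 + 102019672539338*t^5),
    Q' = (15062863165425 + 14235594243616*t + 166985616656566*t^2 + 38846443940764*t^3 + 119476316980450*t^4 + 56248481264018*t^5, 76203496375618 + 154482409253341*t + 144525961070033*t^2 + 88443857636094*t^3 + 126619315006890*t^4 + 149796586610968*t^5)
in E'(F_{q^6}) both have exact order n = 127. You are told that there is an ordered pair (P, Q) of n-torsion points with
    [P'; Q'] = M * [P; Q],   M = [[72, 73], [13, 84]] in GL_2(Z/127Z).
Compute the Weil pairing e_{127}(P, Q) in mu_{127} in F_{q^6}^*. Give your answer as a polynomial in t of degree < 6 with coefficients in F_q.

Alternating bilinearity on E[127] (values in mu_{127} in F_{179107534855061^6}) gives e(P',Q') = e(P,Q)^det(M).
Inverting 19 mod 127: 107. Thus e_{127}(P,Q) = e(P',Q')^{107}.
Build f_{127,P'} and f_{127,Q'} via the 7-bit ladder of 127=1111111_2; evaluate at shifted divisors; quotient in F_{179107534855061^6}.
The quotient is 173095038079758 + 86495916642692*t + 66392462384669*t^2 + 27968616190558*t^3 + 6298841637697*t^4 + 91842790665923*t^5.
Raise to 107: e(P,Q) = 109893041079305 + 5015447306229*t + 142062266908850*t^2 + 57546261942089*t^3 + 163281297442312*t^4 + 75996129678926*t^5 in mu_{127}.

109893041079305 + 5015447306229*t + 142062266908850*t^2 + 57546261942089*t^3 + 163281297442312*t^4 + 75996129678926*t^5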